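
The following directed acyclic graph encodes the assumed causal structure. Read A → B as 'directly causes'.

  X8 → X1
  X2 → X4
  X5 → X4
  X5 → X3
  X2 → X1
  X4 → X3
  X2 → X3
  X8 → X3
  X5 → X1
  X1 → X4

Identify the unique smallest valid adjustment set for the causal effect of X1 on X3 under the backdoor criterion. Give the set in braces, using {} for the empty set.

Variables eligible for adjustment (non-descendants of X1, excluding X1 and X3): {X2, X5, X8}.
Backdoor paths from X1 to X3:
  P1: X1 <- X8 -> X3
  P2: X1 <- X2 -> X4 <- X5 -> X3
  P3: X1 <- X2 -> X4 -> X3
  P4: X1 <- X2 -> X3
  P5: X1 <- X5 -> X4 <- X2 -> X3
  P6: X1 <- X5 -> X4 -> X3
  P7: X1 <- X5 -> X3
The empty set is not sufficient: P1 (X1 <- X8 -> X3) has no collider blocking it and no conditioned non-collider, so it is open.
Try {X2, X5, X8}:
  P1: blocked at fork node X8 ∈ conditioning set.
  P2: blocked at fork node X2 ∈ conditioning set.
  P3: blocked at fork node X2 ∈ conditioning set.
  P4: blocked at fork node X2 ∈ conditioning set.
  P5: blocked at fork node X5 ∈ conditioning set.
  P6: blocked at fork node X5 ∈ conditioning set.
  P7: blocked at fork node X5 ∈ conditioning set.
{X2, X5, X8} contains no descendant of X1 and blocks every backdoor path.
Every element of {X2, X5, X8} is needed (dropping X2 leaves P3 open; dropping X5 leaves P6 open; dropping X8 leaves P1 open), so no proper subset is valid.
Among all size-3 subsets of the eligible variables, only {X2, X5, X8} blocks every backdoor path, so it is the unique smallest valid adjustment set.

{X2, X5, X8}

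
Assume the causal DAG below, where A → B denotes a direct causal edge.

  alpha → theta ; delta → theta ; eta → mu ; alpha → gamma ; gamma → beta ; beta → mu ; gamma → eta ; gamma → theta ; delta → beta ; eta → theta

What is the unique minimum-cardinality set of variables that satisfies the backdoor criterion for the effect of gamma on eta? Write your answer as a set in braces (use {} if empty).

{}

Variables eligible for adjustment (non-descendants of gamma, excluding gamma and eta): {alpha, delta}.
Backdoor paths from gamma to eta:
  P1: gamma <- alpha -> theta <- delta -> beta -> mu <- eta
  P2: gamma <- alpha -> theta <- eta
Each backdoor path contains an unconditioned collider, so every path is already blocked with the empty conditioning set:
  P1: blocked at collider theta (neither it nor any descendant is in the conditioning set).
  P2: blocked at collider theta (neither it nor any descendant is in the conditioning set).
The empty set is therefore the unique smallest valid set.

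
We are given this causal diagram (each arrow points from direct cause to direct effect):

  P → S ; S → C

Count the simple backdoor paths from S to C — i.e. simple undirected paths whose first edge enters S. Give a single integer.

0

A backdoor path from S to C is any simple undirected path whose first edge points into S (i.e. leaves S via a parent).
Parents of S: {P}.
No simple path from any parent of S reaches C without revisiting S, so there are no backdoor paths.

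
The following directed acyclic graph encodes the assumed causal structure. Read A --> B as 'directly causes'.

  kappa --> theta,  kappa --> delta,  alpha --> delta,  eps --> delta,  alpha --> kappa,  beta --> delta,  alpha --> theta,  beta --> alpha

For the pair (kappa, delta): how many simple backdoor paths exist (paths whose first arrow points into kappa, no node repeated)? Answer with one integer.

A backdoor path from kappa to delta is any simple undirected path whose first edge points into kappa (i.e. leaves kappa via a parent).
Parents of kappa: {alpha}.
Enumerating:
  P1: kappa <- alpha <- beta -> delta
  P2: kappa <- alpha -> delta
That exhausts the simple backdoor paths. Count: 2.

2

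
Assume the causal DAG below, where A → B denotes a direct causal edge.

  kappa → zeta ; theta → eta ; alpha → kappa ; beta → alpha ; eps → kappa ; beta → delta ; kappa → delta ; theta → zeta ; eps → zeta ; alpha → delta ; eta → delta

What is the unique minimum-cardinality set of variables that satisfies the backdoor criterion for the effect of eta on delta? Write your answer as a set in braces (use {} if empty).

Variables eligible for adjustment (non-descendants of eta, excluding eta and delta): {alpha, beta, eps, kappa, theta, zeta}.
Backdoor paths from eta to delta:
  P1: eta <- theta -> zeta <- eps -> kappa <- alpha <- beta -> delta
  P2: eta <- theta -> zeta <- eps -> kappa <- alpha -> delta
  P3: eta <- theta -> zeta <- eps -> kappa -> delta
  P4: eta <- theta -> zeta <- kappa <- alpha <- beta -> delta
  P5: eta <- theta -> zeta <- kappa <- alpha -> delta
  P6: eta <- theta -> zeta <- kappa -> delta
Each backdoor path contains an unconditioned collider, so every path is already blocked with the empty conditioning set:
  P1: blocked at collider zeta (neither it nor any descendant is in the conditioning set).
  P2: blocked at collider zeta (neither it nor any descendant is in the conditioning set).
  P3: blocked at collider zeta (neither it nor any descendant is in the conditioning set).
  P4: blocked at collider zeta (neither it nor any descendant is in the conditioning set).
  P5: blocked at collider zeta (neither it nor any descendant is in the conditioning set).
  P6: blocked at collider zeta (neither it nor any descendant is in the conditioning set).
The empty set is therefore the unique smallest valid set.

{}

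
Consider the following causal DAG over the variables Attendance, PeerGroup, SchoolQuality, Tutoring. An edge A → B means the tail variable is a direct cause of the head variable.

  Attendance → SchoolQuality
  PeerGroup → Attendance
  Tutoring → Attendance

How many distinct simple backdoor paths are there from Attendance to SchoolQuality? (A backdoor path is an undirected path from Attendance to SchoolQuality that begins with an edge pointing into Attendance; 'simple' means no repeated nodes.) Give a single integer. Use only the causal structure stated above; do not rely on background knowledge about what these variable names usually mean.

0

A backdoor path from Attendance to SchoolQuality is any simple undirected path whose first edge points into Attendance (i.e. leaves Attendance via a parent).
Parents of Attendance: {PeerGroup, Tutoring}.
No simple path from any parent of Attendance reaches SchoolQuality without revisiting Attendance, so there are no backdoor paths.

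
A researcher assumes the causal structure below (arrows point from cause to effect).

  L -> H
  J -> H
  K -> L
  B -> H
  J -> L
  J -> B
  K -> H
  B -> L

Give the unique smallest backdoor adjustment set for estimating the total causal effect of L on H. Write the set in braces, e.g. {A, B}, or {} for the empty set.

Variables eligible for adjustment (non-descendants of L, excluding L and H): {B, J, K}.
Backdoor paths from L to H:
  P1: L <- K -> H
  P2: L <- J -> B -> H
  P3: L <- J -> H
  P4: L <- B <- J -> H
  P5: L <- B -> H
The empty set is not sufficient: P1 (L <- K -> H) has no collider blocking it and no conditioned non-collider, so it is open.
Try {B, J, K}:
  P1: blocked at fork node K ∈ conditioning set.
  P2: blocked at fork node J ∈ conditioning set.
  P3: blocked at fork node J ∈ conditioning set.
  P4: blocked at chain node B ∈ conditioning set.
  P5: blocked at fork node B ∈ conditioning set.
{B, J, K} contains no descendant of L and blocks every backdoor path.
Every element of {B, J, K} is needed (dropping B leaves P5 open; dropping J leaves P3 open; dropping K leaves P1 open), so no proper subset is valid.
Among all size-3 subsets of the eligible variables, only {B, J, K} blocks every backdoor path, so it is the unique smallest valid adjustment set.

{B, J, K}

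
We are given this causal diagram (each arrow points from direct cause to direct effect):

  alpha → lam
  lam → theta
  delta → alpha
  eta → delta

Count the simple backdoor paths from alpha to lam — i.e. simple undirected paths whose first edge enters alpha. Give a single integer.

A backdoor path from alpha to lam is any simple undirected path whose first edge points into alpha (i.e. leaves alpha via a parent).
Parents of alpha: {delta}.
No simple path from any parent of alpha reaches lam without revisiting alpha, so there are no backdoor paths.

0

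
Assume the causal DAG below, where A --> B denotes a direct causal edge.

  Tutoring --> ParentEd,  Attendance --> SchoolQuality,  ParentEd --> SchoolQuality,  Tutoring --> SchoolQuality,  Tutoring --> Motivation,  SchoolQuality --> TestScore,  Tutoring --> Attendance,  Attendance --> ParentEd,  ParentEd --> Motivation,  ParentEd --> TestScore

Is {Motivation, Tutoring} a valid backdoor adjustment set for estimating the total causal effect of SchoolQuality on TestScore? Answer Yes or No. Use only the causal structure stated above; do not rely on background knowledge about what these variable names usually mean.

Backdoor paths from SchoolQuality to TestScore (paths whose first edge points into SchoolQuality):
  P1: SchoolQuality <- Tutoring -> Attendance -> ParentEd -> TestScore
  P2: SchoolQuality <- Tutoring -> ParentEd -> TestScore
  P3: SchoolQuality <- Tutoring -> Motivation <- ParentEd -> TestScore
  P4: SchoolQuality <- Attendance <- Tutoring -> ParentEd -> TestScore
  P5: SchoolQuality <- Attendance <- Tutoring -> Motivation <- ParentEd -> TestScore
  P6: SchoolQuality <- Attendance -> ParentEd -> TestScore
  P7: SchoolQuality <- ParentEd -> TestScore
Condition 1 (no descendant of SchoolQuality in the set): holds — descendants of SchoolQuality are {TestScore}; none are in {Motivation, Tutoring}.
Condition 2 (every backdoor path blocked by {Motivation, Tutoring}):
  P1: blocked at fork node Tutoring ∈ conditioning set.
  P2: blocked at fork node Tutoring ∈ conditioning set.
  P3: blocked at fork node Tutoring ∈ conditioning set.
  P4: blocked at fork node Tutoring ∈ conditioning set.
  P5: blocked at fork node Tutoring ∈ conditioning set.
  P6: open — no interior node is in the conditioning set.
  P7: open — no interior node is in the conditioning set.
{Motivation, Tutoring} does not satisfy the backdoor criterion.

No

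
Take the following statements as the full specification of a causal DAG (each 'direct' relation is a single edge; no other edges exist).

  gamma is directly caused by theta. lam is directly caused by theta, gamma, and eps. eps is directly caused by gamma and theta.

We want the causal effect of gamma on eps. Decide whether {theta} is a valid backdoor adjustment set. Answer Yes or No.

Backdoor paths from gamma to eps (paths whose first edge points into gamma):
  P1: gamma <- theta -> eps
  P2: gamma <- theta -> lam <- eps
Condition 1 (no descendant of gamma in the set): holds — descendants of gamma are {eps, lam}; none are in {theta}.
Condition 2 (every backdoor path blocked by {theta}):
  P1: blocked at fork node theta ∈ conditioning set.
  P2: blocked at fork node theta ∈ conditioning set.
{theta} satisfies the backdoor criterion.

Yes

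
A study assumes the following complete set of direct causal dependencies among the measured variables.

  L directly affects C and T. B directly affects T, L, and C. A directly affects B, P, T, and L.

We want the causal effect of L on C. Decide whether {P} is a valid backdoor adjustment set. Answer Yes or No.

Backdoor paths from L to C (paths whose first edge points into L):
  P1: L <- A -> B -> C
  P2: L <- A -> T <- B -> C
  P3: L <- B -> C
Condition 1 (no descendant of L in the set): holds — descendants of L are {C, T}; none are in {P}.
Condition 2 (every backdoor path blocked by {P}):
  P1: open — no interior node is in the conditioning set.
  P2: blocked at collider T (neither it nor any descendant is in the conditioning set).
  P3: open — no interior node is in the conditioning set.
{P} does not satisfy the backdoor criterion.

No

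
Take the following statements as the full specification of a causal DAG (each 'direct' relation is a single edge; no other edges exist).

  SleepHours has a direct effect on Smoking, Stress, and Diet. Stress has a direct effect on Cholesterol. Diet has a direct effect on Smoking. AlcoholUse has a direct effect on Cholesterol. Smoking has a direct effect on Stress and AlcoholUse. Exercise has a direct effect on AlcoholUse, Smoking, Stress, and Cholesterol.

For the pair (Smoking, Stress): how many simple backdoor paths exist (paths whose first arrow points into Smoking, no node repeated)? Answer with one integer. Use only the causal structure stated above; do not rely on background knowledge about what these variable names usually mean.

A backdoor path from Smoking to Stress is any simple undirected path whose first edge points into Smoking (i.e. leaves Smoking via a parent).
Parents of Smoking: {Diet, Exercise, SleepHours}.
Enumerating:
  P1: Smoking <- SleepHours -> Stress
  P2: Smoking <- Diet <- SleepHours -> Stress
  P3: Smoking <- Exercise -> Stress
  P4: Smoking <- Exercise -> AlcoholUse -> Cholesterol <- Stress
  P5: Smoking <- Exercise -> Cholesterol <- Stress
That exhausts the simple backdoor paths. Count: 5.

5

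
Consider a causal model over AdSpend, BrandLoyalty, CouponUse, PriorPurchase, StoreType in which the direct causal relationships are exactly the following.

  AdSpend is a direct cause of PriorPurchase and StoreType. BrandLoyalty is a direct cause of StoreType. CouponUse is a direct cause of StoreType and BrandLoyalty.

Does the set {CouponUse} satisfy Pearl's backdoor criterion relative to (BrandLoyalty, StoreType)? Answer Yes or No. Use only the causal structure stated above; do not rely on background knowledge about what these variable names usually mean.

Yes

Backdoor paths from BrandLoyalty to StoreType (paths whose first edge points into BrandLoyalty):
  P1: BrandLoyalty <- CouponUse -> StoreType
Condition 1 (no descendant of BrandLoyalty in the set): holds — descendants of BrandLoyalty are {StoreType}; none are in {CouponUse}.
Condition 2 (every backdoor path blocked by {CouponUse}):
  P1: blocked at fork node CouponUse ∈ conditioning set.
{CouponUse} satisfies the backdoor criterion.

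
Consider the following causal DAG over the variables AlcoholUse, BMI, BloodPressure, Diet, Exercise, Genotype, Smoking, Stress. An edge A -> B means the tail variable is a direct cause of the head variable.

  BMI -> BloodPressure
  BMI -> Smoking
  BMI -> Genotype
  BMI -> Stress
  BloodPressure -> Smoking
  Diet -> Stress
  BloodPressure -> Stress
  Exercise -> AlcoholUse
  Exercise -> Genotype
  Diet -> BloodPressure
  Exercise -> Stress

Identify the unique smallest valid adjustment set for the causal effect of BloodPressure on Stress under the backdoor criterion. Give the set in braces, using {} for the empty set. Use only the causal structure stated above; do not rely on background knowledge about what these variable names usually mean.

{BMI, Diet}

Variables eligible for adjustment (non-descendants of BloodPressure, excluding BloodPressure and Stress): {AlcoholUse, BMI, Diet, Exercise, Genotype}.
Backdoor paths from BloodPressure to Stress:
  P1: BloodPressure <- BMI -> Genotype <- Exercise -> Stress
  P2: BloodPressure <- BMI -> Stress
  P3: BloodPressure <- Diet -> Stress
The empty set is not sufficient: P2 (BloodPressure <- BMI -> Stress) has no collider blocking it and no conditioned non-collider, so it is open.
Try {BMI, Diet}:
  P1: blocked at fork node BMI ∈ conditioning set.
  P2: blocked at fork node BMI ∈ conditioning set.
  P3: blocked at fork node Diet ∈ conditioning set.
{BMI, Diet} contains no descendant of BloodPressure and blocks every backdoor path.
Every element of {BMI, Diet} is needed (dropping BMI leaves P2 open; dropping Diet leaves P3 open), so no proper subset is valid.
Among all size-2 subsets of the eligible variables, only {BMI, Diet} blocks every backdoor path, so it is the unique smallest valid adjustment set.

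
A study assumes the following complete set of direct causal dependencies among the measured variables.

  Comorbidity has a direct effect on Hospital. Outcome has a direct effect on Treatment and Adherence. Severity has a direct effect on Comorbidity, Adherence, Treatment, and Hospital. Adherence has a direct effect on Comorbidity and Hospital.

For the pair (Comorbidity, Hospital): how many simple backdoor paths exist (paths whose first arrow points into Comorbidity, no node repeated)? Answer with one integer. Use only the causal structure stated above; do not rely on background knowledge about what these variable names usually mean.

A backdoor path from Comorbidity to Hospital is any simple undirected path whose first edge points into Comorbidity (i.e. leaves Comorbidity via a parent).
Parents of Comorbidity: {Adherence, Severity}.
Enumerating:
  P1: Comorbidity <- Severity -> Adherence -> Hospital
  P2: Comorbidity <- Severity -> Treatment <- Outcome -> Adherence -> Hospital
  P3: Comorbidity <- Severity -> Hospital
  P4: Comorbidity <- Adherence <- Outcome -> Treatment <- Severity -> Hospital
  P5: Comorbidity <- Adherence <- Severity -> Hospital
  P6: Comorbidity <- Adherence -> Hospital
That exhausts the simple backdoor paths. Count: 6.

6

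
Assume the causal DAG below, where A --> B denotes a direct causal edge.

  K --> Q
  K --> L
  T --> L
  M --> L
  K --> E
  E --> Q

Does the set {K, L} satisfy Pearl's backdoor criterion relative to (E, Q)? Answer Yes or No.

Backdoor paths from E to Q (paths whose first edge points into E):
  P1: E <- K -> Q
Condition 1 (no descendant of E in the set): holds — descendants of E are {Q}; none are in {K, L}.
Condition 2 (every backdoor path blocked by {K, L}):
  P1: blocked at fork node K ∈ conditioning set.
{K, L} satisfies the backdoor criterion.

Yes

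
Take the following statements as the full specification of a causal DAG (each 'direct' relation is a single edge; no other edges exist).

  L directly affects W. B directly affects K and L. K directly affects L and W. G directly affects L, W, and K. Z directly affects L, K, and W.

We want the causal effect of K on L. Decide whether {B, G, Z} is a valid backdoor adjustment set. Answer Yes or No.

Backdoor paths from K to L (paths whose first edge points into K):
  P1: K <- G -> L
  P2: K <- G -> W <- Z -> L
  P3: K <- G -> W <- L
  P4: K <- Z -> L
  P5: K <- Z -> W <- G -> L
  P6: K <- Z -> W <- L
  P7: K <- B -> L
Condition 1 (no descendant of K in the set): holds — descendants of K are {L, W}; none are in {B, G, Z}.
Condition 2 (every backdoor path blocked by {B, G, Z}):
  P1: blocked at fork node G ∈ conditioning set.
  P2: blocked at fork node G ∈ conditioning set.
  P3: blocked at fork node G ∈ conditioning set.
  P4: blocked at fork node Z ∈ conditioning set.
  P5: blocked at fork node Z ∈ conditioning set.
  P6: blocked at fork node Z ∈ conditioning set.
  P7: blocked at fork node B ∈ conditioning set.
{B, G, Z} satisfies the backdoor criterion.

Yes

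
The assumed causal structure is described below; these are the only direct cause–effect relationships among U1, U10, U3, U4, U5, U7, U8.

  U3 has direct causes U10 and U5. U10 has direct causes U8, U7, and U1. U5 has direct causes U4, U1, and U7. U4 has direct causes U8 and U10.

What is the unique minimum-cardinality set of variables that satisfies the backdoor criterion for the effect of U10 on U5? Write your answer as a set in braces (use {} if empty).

Variables eligible for adjustment (non-descendants of U10, excluding U10 and U5): {U1, U7, U8}.
Backdoor paths from U10 to U5:
  P1: U10 <- U1 -> U5
  P2: U10 <- U8 -> U4 -> U5
  P3: U10 <- U7 -> U5
The empty set is not sufficient: P1 (U10 <- U1 -> U5) has no collider blocking it and no conditioned non-collider, so it is open.
Try {U1, U7, U8}:
  P1: blocked at fork node U1 ∈ conditioning set.
  P2: blocked at fork node U8 ∈ conditioning set.
  P3: blocked at fork node U7 ∈ conditioning set.
{U1, U7, U8} contains no descendant of U10 and blocks every backdoor path.
Every element of {U1, U7, U8} is needed (dropping U1 leaves P1 open; dropping U7 leaves P3 open; dropping U8 leaves P2 open), so no proper subset is valid.
Among all size-3 subsets of the eligible variables, only {U1, U7, U8} blocks every backdoor path, so it is the unique smallest valid adjustment set.

{U1, U7, U8}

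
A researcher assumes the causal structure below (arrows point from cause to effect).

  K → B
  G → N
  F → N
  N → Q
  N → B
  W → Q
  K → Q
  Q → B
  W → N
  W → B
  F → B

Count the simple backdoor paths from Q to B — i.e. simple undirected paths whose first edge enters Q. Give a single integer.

7

A backdoor path from Q to B is any simple undirected path whose first edge points into Q (i.e. leaves Q via a parent).
Parents of Q: {K, N, W}.
Enumerating:
  P1: Q <- W -> N <- F -> B
  P2: Q <- W -> N -> B
  P3: Q <- W -> B
  P4: Q <- K -> B
  P5: Q <- N <- W -> B
  P6: Q <- N <- F -> B
  P7: Q <- N -> B
That exhausts the simple backdoor paths. Count: 7.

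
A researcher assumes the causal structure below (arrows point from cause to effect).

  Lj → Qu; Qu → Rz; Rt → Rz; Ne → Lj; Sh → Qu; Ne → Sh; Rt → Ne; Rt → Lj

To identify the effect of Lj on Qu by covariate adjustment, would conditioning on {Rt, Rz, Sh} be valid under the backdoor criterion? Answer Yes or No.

No

Backdoor paths from Lj to Qu (paths whose first edge points into Lj):
  P1: Lj <- Rt -> Ne -> Sh -> Qu
  P2: Lj <- Rt -> Rz <- Qu
  P3: Lj <- Ne <- Rt -> Rz <- Qu
  P4: Lj <- Ne -> Sh -> Qu
Condition 1 (no descendant of Lj in the set): FAILS — Rz is a descendant of Lj.
Condition 2 (every backdoor path blocked by {Rt, Rz, Sh}):
  P1: blocked at fork node Rt ∈ conditioning set.
  P2: blocked at fork node Rt ∈ conditioning set.
  P3: blocked at fork node Rt ∈ conditioning set.
  P4: blocked at chain node Sh ∈ conditioning set.
{Rt, Rz, Sh} does not satisfy the backdoor criterion.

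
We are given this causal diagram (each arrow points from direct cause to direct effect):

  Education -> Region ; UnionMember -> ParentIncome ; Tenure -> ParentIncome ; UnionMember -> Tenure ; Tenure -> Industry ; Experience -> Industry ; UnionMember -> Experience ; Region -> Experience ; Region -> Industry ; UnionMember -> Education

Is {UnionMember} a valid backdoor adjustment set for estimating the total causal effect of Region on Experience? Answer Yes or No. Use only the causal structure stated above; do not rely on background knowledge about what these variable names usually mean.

Backdoor paths from Region to Experience (paths whose first edge points into Region):
  P1: Region <- Education <- UnionMember -> Tenure -> Industry <- Experience
  P2: Region <- Education <- UnionMember -> ParentIncome <- Tenure -> Industry <- Experience
  P3: Region <- Education <- UnionMember -> Experience
Condition 1 (no descendant of Region in the set): holds — descendants of Region are {Experience, Industry}; none are in {UnionMember}.
Condition 2 (every backdoor path blocked by {UnionMember}):
  P1: blocked at fork node UnionMember ∈ conditioning set.
  P2: blocked at fork node UnionMember ∈ conditioning set.
  P3: blocked at fork node UnionMember ∈ conditioning set.
{UnionMember} satisfies the backdoor criterion.

Yes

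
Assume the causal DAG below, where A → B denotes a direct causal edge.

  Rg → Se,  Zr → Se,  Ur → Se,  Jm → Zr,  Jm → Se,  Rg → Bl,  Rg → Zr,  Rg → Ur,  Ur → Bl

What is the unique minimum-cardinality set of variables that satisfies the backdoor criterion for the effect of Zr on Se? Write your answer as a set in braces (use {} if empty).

{Jm, Rg}

Variables eligible for adjustment (non-descendants of Zr, excluding Zr and Se): {Bl, Jm, Rg, Ur}.
Backdoor paths from Zr to Se:
  P1: Zr <- Rg -> Ur -> Se
  P2: Zr <- Rg -> Se
  P3: Zr <- Rg -> Bl <- Ur -> Se
  P4: Zr <- Jm -> Se
The empty set is not sufficient: P1 (Zr <- Rg -> Ur -> Se) has no collider blocking it and no conditioned non-collider, so it is open.
Try {Jm, Rg}:
  P1: blocked at fork node Rg ∈ conditioning set.
  P2: blocked at fork node Rg ∈ conditioning set.
  P3: blocked at fork node Rg ∈ conditioning set.
  P4: blocked at fork node Jm ∈ conditioning set.
{Jm, Rg} contains no descendant of Zr and blocks every backdoor path.
Every element of {Jm, Rg} is needed (dropping Jm leaves P4 open; dropping Rg leaves P1 open), so no proper subset is valid.
Among all size-2 subsets of the eligible variables, only {Jm, Rg} blocks every backdoor path, so it is the unique smallest valid adjustment set.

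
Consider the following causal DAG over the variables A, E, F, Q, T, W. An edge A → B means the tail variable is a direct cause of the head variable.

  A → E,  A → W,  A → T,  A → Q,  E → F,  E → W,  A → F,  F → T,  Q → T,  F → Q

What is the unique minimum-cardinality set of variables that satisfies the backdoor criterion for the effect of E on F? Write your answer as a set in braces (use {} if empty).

{A}

Variables eligible for adjustment (non-descendants of E, excluding E and F): {A}.
Backdoor paths from E to F:
  P1: E <- A -> F
  P2: E <- A -> Q <- F
  P3: E <- A -> Q -> T <- F
  P4: E <- A -> T <- F
  P5: E <- A -> T <- Q <- F
The empty set is not sufficient: P1 (E <- A -> F) has no collider blocking it and no conditioned non-collider, so it is open.
Try {A}:
  P1: blocked at fork node A ∈ conditioning set.
  P2: blocked at fork node A ∈ conditioning set.
  P3: blocked at fork node A ∈ conditioning set.
  P4: blocked at fork node A ∈ conditioning set.
  P5: blocked at fork node A ∈ conditioning set.
{A} contains no descendant of E and blocks every backdoor path.
{A} is the unique smallest valid adjustment set.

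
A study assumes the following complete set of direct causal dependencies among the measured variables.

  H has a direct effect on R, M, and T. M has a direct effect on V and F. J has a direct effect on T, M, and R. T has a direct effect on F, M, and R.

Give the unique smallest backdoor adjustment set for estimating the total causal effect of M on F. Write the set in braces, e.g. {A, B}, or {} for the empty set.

{T}

Variables eligible for adjustment (non-descendants of M, excluding M and F): {H, J, R, T}.
Backdoor paths from M to F:
  P1: M <- H -> T -> F
  P2: M <- H -> R <- J -> T -> F
  P3: M <- H -> R <- T -> F
  P4: M <- J -> T -> F
  P5: M <- J -> R <- H -> T -> F
  P6: M <- J -> R <- T -> F
  P7: M <- T -> F
The empty set is not sufficient: P1 (M <- H -> T -> F) has no collider blocking it and no conditioned non-collider, so it is open.
Try {T}:
  P1: blocked at chain node T ∈ conditioning set.
  P2: blocked at collider R (neither it nor any descendant is in the conditioning set).
  P3: blocked at collider R (neither it nor any descendant is in the conditioning set).
  P4: blocked at chain node T ∈ conditioning set.
  P5: blocked at collider R (neither it nor any descendant is in the conditioning set).
  P6: blocked at collider R (neither it nor any descendant is in the conditioning set).
  P7: blocked at fork node T ∈ conditioning set.
{T} contains no descendant of M and blocks every backdoor path.
No other singleton works — e.g. {H} leaves P4 open — so {T} is the unique smallest valid adjustment set.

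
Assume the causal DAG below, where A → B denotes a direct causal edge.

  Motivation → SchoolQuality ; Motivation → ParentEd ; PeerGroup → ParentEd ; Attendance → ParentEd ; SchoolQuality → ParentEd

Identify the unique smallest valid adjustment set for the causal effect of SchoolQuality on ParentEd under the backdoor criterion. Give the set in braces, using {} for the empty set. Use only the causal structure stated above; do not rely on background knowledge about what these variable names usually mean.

Variables eligible for adjustment (non-descendants of SchoolQuality, excluding SchoolQuality and ParentEd): {Attendance, Motivation, PeerGroup}.
Backdoor paths from SchoolQuality to ParentEd:
  P1: SchoolQuality <- Motivation -> ParentEd
The empty set is not sufficient: P1 (SchoolQuality <- Motivation -> ParentEd) has no collider blocking it and no conditioned non-collider, so it is open.
Try {Motivation}:
  P1: blocked at fork node Motivation ∈ conditioning set.
{Motivation} contains no descendant of SchoolQuality and blocks every backdoor path.
No other singleton works — e.g. {Attendance} leaves P1 open — so {Motivation} is the unique smallest valid adjustment set.

{Motivation}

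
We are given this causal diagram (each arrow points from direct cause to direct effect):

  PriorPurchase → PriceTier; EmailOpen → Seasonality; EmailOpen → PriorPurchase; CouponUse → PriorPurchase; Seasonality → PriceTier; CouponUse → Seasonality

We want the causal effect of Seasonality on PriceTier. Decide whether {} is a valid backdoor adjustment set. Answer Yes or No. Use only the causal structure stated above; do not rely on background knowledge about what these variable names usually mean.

Backdoor paths from Seasonality to PriceTier (paths whose first edge points into Seasonality):
  P1: Seasonality <- CouponUse -> PriorPurchase -> PriceTier
  P2: Seasonality <- EmailOpen -> PriorPurchase -> PriceTier
Condition 1 (no descendant of Seasonality in the set): holds — descendants of Seasonality are {PriceTier}; none are in {}.
Condition 2 (every backdoor path blocked by {}):
  P1: open — no interior node is in the conditioning set.
  P2: open — no interior node is in the conditioning set.
{} does not satisfy the backdoor criterion.

No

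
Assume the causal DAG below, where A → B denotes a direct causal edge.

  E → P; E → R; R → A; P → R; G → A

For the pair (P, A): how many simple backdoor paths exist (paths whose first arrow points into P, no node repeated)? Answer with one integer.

A backdoor path from P to A is any simple undirected path whose first edge points into P (i.e. leaves P via a parent).
Parents of P: {E}.
Enumerating:
  P1: P <- E -> R -> A
That exhausts the simple backdoor paths. Count: 1.

1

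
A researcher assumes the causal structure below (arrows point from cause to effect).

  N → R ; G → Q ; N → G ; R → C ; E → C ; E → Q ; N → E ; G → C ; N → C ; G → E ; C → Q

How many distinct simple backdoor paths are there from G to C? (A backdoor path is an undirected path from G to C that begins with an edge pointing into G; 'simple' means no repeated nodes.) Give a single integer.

4

A backdoor path from G to C is any simple undirected path whose first edge points into G (i.e. leaves G via a parent).
Parents of G: {N}.
Enumerating:
  P1: G <- N -> R -> C
  P2: G <- N -> E -> C
  P3: G <- N -> E -> Q <- C
  P4: G <- N -> C
That exhausts the simple backdoor paths. Count: 4.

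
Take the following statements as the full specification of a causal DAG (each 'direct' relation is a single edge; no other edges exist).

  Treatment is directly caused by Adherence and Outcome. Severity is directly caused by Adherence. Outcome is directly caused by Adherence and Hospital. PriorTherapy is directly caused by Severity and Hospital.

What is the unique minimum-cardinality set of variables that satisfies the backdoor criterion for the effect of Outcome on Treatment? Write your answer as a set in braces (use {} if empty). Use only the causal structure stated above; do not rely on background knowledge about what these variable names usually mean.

Variables eligible for adjustment (non-descendants of Outcome, excluding Outcome and Treatment): {Adherence, Hospital, PriorTherapy, Severity}.
Backdoor paths from Outcome to Treatment:
  P1: Outcome <- Adherence -> Treatment
  P2: Outcome <- Hospital -> PriorTherapy <- Severity <- Adherence -> Treatment
The empty set is not sufficient: P1 (Outcome <- Adherence -> Treatment) has no collider blocking it and no conditioned non-collider, so it is open.
Try {Adherence}:
  P1: blocked at fork node Adherence ∈ conditioning set.
  P2: blocked at collider PriorTherapy (neither it nor any descendant is in the conditioning set).
{Adherence} contains no descendant of Outcome and blocks every backdoor path.
No other singleton works — e.g. {Severity} leaves P1 open — so {Adherence} is the unique smallest valid adjustment set.

{Adherence}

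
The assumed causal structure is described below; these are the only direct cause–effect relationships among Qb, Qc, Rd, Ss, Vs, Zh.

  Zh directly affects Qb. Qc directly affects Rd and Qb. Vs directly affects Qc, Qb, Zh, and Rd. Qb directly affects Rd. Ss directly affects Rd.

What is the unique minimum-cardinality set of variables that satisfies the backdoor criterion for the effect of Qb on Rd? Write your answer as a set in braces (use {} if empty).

{Qc, Vs}

Variables eligible for adjustment (non-descendants of Qb, excluding Qb and Rd): {Qc, Ss, Vs, Zh}.
Backdoor paths from Qb to Rd:
  P1: Qb <- Vs -> Qc -> Rd
  P2: Qb <- Vs -> Rd
  P3: Qb <- Qc <- Vs -> Rd
  P4: Qb <- Qc -> Rd
  P5: Qb <- Zh <- Vs -> Qc -> Rd
  P6: Qb <- Zh <- Vs -> Rd
The empty set is not sufficient: P1 (Qb <- Vs -> Qc -> Rd) has no collider blocking it and no conditioned non-collider, so it is open.
Try {Qc, Vs}:
  P1: blocked at fork node Vs ∈ conditioning set.
  P2: blocked at fork node Vs ∈ conditioning set.
  P3: blocked at chain node Qc ∈ conditioning set.
  P4: blocked at fork node Qc ∈ conditioning set.
  P5: blocked at fork node Vs ∈ conditioning set.
  P6: blocked at fork node Vs ∈ conditioning set.
{Qc, Vs} contains no descendant of Qb and blocks every backdoor path.
Every element of {Qc, Vs} is needed (dropping Qc leaves P4 open; dropping Vs leaves P2 open), so no proper subset is valid.
Among all size-2 subsets of the eligible variables, only {Qc, Vs} blocks every backdoor path, so it is the unique smallest valid adjustment set.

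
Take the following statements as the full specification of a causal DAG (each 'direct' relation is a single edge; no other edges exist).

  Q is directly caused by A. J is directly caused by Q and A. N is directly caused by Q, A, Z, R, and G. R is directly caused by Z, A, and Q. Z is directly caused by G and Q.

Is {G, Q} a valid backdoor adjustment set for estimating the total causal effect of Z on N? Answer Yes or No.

Yes

Backdoor paths from Z to N (paths whose first edge points into Z):
  P1: Z <- G -> N
  P2: Z <- Q <- A -> R -> N
  P3: Z <- Q <- A -> N
  P4: Z <- Q -> J <- A -> R -> N
  P5: Z <- Q -> J <- A -> N
  P6: Z <- Q -> R <- A -> N
  P7: Z <- Q -> R -> N
  P8: Z <- Q -> N
Condition 1 (no descendant of Z in the set): holds — descendants of Z are {N, R}; none are in {G, Q}.
Condition 2 (every backdoor path blocked by {G, Q}):
  P1: blocked at fork node G ∈ conditioning set.
  P2: blocked at chain node Q ∈ conditioning set.
  P3: blocked at chain node Q ∈ conditioning set.
  P4: blocked at fork node Q ∈ conditioning set.
  P5: blocked at fork node Q ∈ conditioning set.
  P6: blocked at fork node Q ∈ conditioning set.
  P7: blocked at fork node Q ∈ conditioning set.
  P8: blocked at fork node Q ∈ conditioning set.
{G, Q} satisfies the backdoor criterion.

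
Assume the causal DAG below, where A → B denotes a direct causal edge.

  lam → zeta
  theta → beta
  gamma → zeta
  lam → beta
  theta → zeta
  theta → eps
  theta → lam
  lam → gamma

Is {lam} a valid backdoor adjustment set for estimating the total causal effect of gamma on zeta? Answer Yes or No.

Backdoor paths from gamma to zeta (paths whose first edge points into gamma):
  P1: gamma <- lam <- theta -> zeta
  P2: gamma <- lam -> beta <- theta -> zeta
  P3: gamma <- lam -> zeta
Condition 1 (no descendant of gamma in the set): holds — descendants of gamma are {zeta}; none are in {lam}.
Condition 2 (every backdoor path blocked by {lam}):
  P1: blocked at chain node lam ∈ conditioning set.
  P2: blocked at fork node lam ∈ conditioning set.
  P3: blocked at fork node lam ∈ conditioning set.
{lam} satisfies the backdoor criterion.

Yes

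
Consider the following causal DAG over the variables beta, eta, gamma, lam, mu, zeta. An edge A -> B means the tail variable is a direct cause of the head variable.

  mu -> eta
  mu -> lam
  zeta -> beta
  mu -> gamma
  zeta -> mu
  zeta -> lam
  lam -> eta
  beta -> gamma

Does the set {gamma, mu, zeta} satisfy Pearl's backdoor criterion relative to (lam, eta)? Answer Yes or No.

Yes

Backdoor paths from lam to eta (paths whose first edge points into lam):
  P1: lam <- zeta -> mu -> eta
  P2: lam <- zeta -> beta -> gamma <- mu -> eta
  P3: lam <- mu -> eta
Condition 1 (no descendant of lam in the set): holds — descendants of lam are {eta}; none are in {gamma, mu, zeta}.
Condition 2 (every backdoor path blocked by {gamma, mu, zeta}):
  P1: blocked at fork node zeta ∈ conditioning set.
  P2: blocked at fork node zeta ∈ conditioning set.
  P3: blocked at fork node mu ∈ conditioning set.
{gamma, mu, zeta} satisfies the backdoor criterion.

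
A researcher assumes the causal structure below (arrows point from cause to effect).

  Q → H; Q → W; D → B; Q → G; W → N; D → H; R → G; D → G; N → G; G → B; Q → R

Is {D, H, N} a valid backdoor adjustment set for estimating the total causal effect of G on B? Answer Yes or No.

Yes

Backdoor paths from G to B (paths whose first edge points into G):
  P1: G <- Q -> H <- D -> B
  P2: G <- R <- Q -> H <- D -> B
  P3: G <- D -> B
  P4: G <- N <- W <- Q -> H <- D -> B
Condition 1 (no descendant of G in the set): holds — descendants of G are {B}; none are in {D, H, N}.
Condition 2 (every backdoor path blocked by {D, H, N}):
  P1: blocked at fork node D ∈ conditioning set.
  P2: blocked at fork node D ∈ conditioning set.
  P3: blocked at fork node D ∈ conditioning set.
  P4: blocked at chain node N ∈ conditioning set.
{D, H, N} satisfies the backdoor criterion.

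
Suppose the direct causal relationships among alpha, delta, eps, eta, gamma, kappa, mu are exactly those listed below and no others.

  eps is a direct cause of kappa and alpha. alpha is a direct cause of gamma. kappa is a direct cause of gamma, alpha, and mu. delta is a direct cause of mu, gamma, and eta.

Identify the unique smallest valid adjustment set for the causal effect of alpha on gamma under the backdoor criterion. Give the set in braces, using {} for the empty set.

Variables eligible for adjustment (non-descendants of alpha, excluding alpha and gamma): {delta, eps, eta, kappa, mu}.
Backdoor paths from alpha to gamma:
  P1: alpha <- eps -> kappa -> gamma
  P2: alpha <- eps -> kappa -> mu <- delta -> gamma
  P3: alpha <- kappa -> gamma
  P4: alpha <- kappa -> mu <- delta -> gamma
The empty set is not sufficient: P1 (alpha <- eps -> kappa -> gamma) has no collider blocking it and no conditioned non-collider, so it is open.
Try {kappa}:
  P1: blocked at chain node kappa ∈ conditioning set.
  P2: blocked at chain node kappa ∈ conditioning set.
  P3: blocked at fork node kappa ∈ conditioning set.
  P4: blocked at fork node kappa ∈ conditioning set.
{kappa} contains no descendant of alpha and blocks every backdoor path.
No other singleton works — e.g. {delta} leaves P1 open — so {kappa} is the unique smallest valid adjustment set.

{kappa}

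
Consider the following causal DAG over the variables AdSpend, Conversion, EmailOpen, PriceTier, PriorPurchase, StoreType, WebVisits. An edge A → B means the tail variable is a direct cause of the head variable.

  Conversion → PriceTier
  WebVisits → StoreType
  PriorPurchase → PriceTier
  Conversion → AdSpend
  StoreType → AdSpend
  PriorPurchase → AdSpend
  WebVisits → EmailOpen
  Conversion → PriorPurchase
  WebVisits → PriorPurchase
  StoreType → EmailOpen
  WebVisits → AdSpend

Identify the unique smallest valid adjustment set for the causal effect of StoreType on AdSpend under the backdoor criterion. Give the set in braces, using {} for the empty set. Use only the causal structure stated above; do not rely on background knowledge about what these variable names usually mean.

{WebVisits}

Variables eligible for adjustment (non-descendants of StoreType, excluding StoreType and AdSpend): {Conversion, PriceTier, PriorPurchase, WebVisits}.
Backdoor paths from StoreType to AdSpend:
  P1: StoreType <- WebVisits -> PriorPurchase <- Conversion -> AdSpend
  P2: StoreType <- WebVisits -> PriorPurchase -> PriceTier <- Conversion -> AdSpend
  P3: StoreType <- WebVisits -> PriorPurchase -> AdSpend
  P4: StoreType <- WebVisits -> AdSpend
The empty set is not sufficient: P3 (StoreType <- WebVisits -> PriorPurchase -> AdSpend) has no collider blocking it and no conditioned non-collider, so it is open.
Try {WebVisits}:
  P1: blocked at fork node WebVisits ∈ conditioning set.
  P2: blocked at fork node WebVisits ∈ conditioning set.
  P3: blocked at fork node WebVisits ∈ conditioning set.
  P4: blocked at fork node WebVisits ∈ conditioning set.
{WebVisits} contains no descendant of StoreType and blocks every backdoor path.
No other singleton works — e.g. {Conversion} leaves P3 open — so {WebVisits} is the unique smallest valid adjustment set.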